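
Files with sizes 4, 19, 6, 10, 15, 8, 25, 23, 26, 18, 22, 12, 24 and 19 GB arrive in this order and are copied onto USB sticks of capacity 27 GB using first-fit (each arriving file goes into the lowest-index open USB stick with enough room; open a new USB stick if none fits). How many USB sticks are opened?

10

  4 → USB stick 1 (new)  [load 4/27]
  19 → USB stick 1  [load 23/27]
  6 → USB stick 2 (new)  [load 6/27]
  10 → USB stick 2  [load 16/27]
  15 → USB stick 3 (new)  [load 15/27]
  8 → USB stick 2  [load 24/27]
  25 → USB stick 4 (new)  [load 25/27]
  23 → USB stick 5 (new)  [load 23/27]
  26 → USB stick 6 (new)  [load 26/27]
  18 → USB stick 7 (new)  [load 18/27]
  22 → USB stick 8 (new)  [load 22/27]
  12 → USB stick 3  [load 27/27]
  24 → USB stick 9 (new)  [load 24/27]
  19 → USB stick 10 (new)  [load 19/27]
10 USB sticks opened.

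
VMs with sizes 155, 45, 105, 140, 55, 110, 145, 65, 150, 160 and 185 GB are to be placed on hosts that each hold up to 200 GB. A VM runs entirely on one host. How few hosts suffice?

8

Total = 185 + 160 + 155 + 150 + 145 + 140 + 110 + 105 + 65 + 55 + 45 = 1315 GB.
Lower bound: ⌈1315/200⌉ = 7 hosts.
Also, 8 VMs each exceed 100 GB, and no two of those can share a host, so at least 8 hosts are needed.
A packing using 8 hosts:
  host 1: 185 = 185
  host 2: 160 = 160
  host 3: 155 + 45 = 200
  host 4: 150 = 150
  host 5: 145 + 55 = 200
  host 6: 140 = 140
  host 7: 110 + 65 = 175
  host 8: 105 = 105
This matches the lower bound, so 8 is optimal.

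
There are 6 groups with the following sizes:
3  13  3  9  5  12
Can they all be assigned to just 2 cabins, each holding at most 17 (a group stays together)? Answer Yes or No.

No

Total = 45; ⌈45/17⌉ = 3.
At least 3 cabins are required, but only 2 are allowed.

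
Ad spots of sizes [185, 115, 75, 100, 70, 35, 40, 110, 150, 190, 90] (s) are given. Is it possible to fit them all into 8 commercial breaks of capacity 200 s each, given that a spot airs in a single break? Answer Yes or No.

Yes

A valid assignment using 7 commercial breaks:
  break 1: 190 = 190
  break 2: 185 = 185
  break 3: 150 + 40 = 190
  break 4: 115 + 75 = 190
  break 5: 110 + 90 = 200
  break 6: 100 + 70 = 170
  break 7: 35 = 35
That uses only 7 ≤ 8, so 8 commercial breaks are enough.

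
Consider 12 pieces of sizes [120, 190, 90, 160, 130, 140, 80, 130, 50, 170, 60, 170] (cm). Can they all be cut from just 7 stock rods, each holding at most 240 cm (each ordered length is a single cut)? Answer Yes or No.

Total = 1490 cm; ⌈1490/240⌉ = 7.
The bound of 7 does not rule out 7, but exhaustive search shows no assignment into 7 stock rods of capacity 240 cm exists — the minimum is 8.

No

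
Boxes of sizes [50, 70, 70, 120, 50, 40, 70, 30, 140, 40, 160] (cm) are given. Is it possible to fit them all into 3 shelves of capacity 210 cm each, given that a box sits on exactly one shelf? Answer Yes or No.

No

Total = 840 cm; ⌈840/210⌉ = 4.
At least 4 shelves are required, but only 3 are allowed.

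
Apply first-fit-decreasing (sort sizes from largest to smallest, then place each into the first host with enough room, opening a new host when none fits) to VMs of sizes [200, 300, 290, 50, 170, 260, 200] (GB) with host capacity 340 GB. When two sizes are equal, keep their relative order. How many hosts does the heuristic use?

6

Sorted descending: 300, 290, 260, 200, 200, 170, 50.
  300 → host 1 (new)  [load 300/340]
  290 → host 2 (new)  [load 290/340]
  260 → host 3 (new)  [load 260/340]
  200 → host 4 (new)  [load 200/340]
  200 → host 5 (new)  [load 200/340]
  170 → host 6 (new)  [load 170/340]
  50 → host 2  [load 340/340]
6 hosts opened.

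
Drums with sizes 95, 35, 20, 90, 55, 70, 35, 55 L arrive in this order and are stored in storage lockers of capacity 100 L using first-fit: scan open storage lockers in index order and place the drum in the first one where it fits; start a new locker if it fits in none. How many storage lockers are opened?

  95 → locker 1 (new)  [load 95/100]
  35 → locker 2 (new)  [load 35/100]
  20 → locker 2  [load 55/100]
  90 → locker 3 (new)  [load 90/100]
  55 → locker 4 (new)  [load 55/100]
  70 → locker 5 (new)  [load 70/100]
  35 → locker 2  [load 90/100]
  55 → locker 6 (new)  [load 55/100]
6 storage lockers opened.

6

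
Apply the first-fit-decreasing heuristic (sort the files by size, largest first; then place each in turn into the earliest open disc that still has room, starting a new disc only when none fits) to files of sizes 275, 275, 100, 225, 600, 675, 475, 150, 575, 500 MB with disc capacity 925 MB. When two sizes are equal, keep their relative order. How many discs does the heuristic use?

5

Sorted descending: 675, 600, 575, 500, 475, 275, 275, 225, 150, 100.
  675 → disc 1 (new)  [load 675/925]
  600 → disc 2 (new)  [load 600/925]
  575 → disc 3 (new)  [load 575/925]
  500 → disc 4 (new)  [load 500/925]
  475 → disc 5 (new)  [load 475/925]
  275 → disc 2  [load 875/925]
  275 → disc 3  [load 850/925]
  225 → disc 1  [load 900/925]
  150 → disc 4  [load 650/925]
  100 → disc 4  [load 750/925]
5 discs opened.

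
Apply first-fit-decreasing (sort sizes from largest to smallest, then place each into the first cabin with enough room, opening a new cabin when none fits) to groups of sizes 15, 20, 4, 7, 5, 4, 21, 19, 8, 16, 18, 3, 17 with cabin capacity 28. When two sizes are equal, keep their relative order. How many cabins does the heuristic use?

Sorted descending: 21, 20, 19, 18, 17, 16, 15, 8, 7, 5, 4, 4, 3.
  21 → cabin 1 (new)  [load 21/28]
  20 → cabin 2 (new)  [load 20/28]
  19 → cabin 3 (new)  [load 19/28]
  18 → cabin 4 (new)  [load 18/28]
  17 → cabin 5 (new)  [load 17/28]
  16 → cabin 6 (new)  [load 16/28]
  15 → cabin 7 (new)  [load 15/28]
  8 → cabin 2  [load 28/28]
  7 → cabin 1  [load 28/28]
  5 → cabin 3  [load 24/28]
  4 → cabin 3  [load 28/28]
  4 → cabin 4  [load 22/28]
  3 → cabin 4  [load 25/28]
7 cabins opened.

7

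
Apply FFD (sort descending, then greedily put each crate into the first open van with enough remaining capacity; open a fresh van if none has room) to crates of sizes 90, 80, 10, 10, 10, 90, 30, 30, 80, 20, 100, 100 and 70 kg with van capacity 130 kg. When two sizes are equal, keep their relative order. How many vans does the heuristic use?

7

Sorted descending: 100, 100, 90, 90, 80, 80, 70, 30, 30, 20, 10, 10, 10.
  100 → van 1 (new)  [load 100/130]
  100 → van 2 (new)  [load 100/130]
  90 → van 3 (new)  [load 90/130]
  90 → van 4 (new)  [load 90/130]
  80 → van 5 (new)  [load 80/130]
  80 → van 6 (new)  [load 80/130]
  70 → van 7 (new)  [load 70/130]
  30 → van 1  [load 130/130]
  30 → van 2  [load 130/130]
  20 → van 3  [load 110/130]
  10 → van 3  [load 120/130]
  10 → van 3  [load 130/130]
  10 → van 4  [load 100/130]
7 vans opened.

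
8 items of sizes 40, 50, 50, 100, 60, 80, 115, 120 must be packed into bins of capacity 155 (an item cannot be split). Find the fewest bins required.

5

Total = 120 + 115 + 100 + 80 + 60 + 50 + 50 + 40 = 615.
Lower bound: ⌈615/155⌉ = 4 bins.
A packing using 5 bins:
  bin 1: 120 = 120
  bin 2: 115 + 40 = 155
  bin 3: 100 + 50 = 150
  bin 4: 80 + 60 = 140
  bin 5: 50 = 50
No arrangement into 4 bins stays within capacity, so 5 is optimal.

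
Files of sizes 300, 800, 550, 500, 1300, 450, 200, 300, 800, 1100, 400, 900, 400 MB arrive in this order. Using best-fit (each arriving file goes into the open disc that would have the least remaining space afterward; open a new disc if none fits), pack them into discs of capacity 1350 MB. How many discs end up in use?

7

  300 → disc 1 (new)  [load 300/1350]
  800 → disc 1  [load 1100/1350]
  550 → disc 2 (new)  [load 550/1350]
  500 → disc 2  [load 1050/1350]
  1300 → disc 3 (new)  [load 1300/1350]
  450 → disc 4 (new)  [load 450/1350]
  200 → disc 1  [load 1300/1350]
  300 → disc 2  [load 1350/1350]
  800 → disc 4  [load 1250/1350]
  1100 → disc 5 (new)  [load 1100/1350]
  400 → disc 6 (new)  [load 400/1350]
  900 → disc 6  [load 1300/1350]
  400 → disc 7 (new)  [load 400/1350]
7 discs opened.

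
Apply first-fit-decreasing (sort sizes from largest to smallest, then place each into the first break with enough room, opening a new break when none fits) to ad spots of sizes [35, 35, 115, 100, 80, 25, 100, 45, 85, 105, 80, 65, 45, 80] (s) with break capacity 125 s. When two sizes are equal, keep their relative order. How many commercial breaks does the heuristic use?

Sorted descending: 115, 105, 100, 100, 85, 80, 80, 80, 65, 45, 45, 35, 35, 25.
  115 → break 1 (new)  [load 115/125]
  105 → break 2 (new)  [load 105/125]
  100 → break 3 (new)  [load 100/125]
  100 → break 4 (new)  [load 100/125]
  85 → break 5 (new)  [load 85/125]
  80 → break 6 (new)  [load 80/125]
  80 → break 7 (new)  [load 80/125]
  80 → break 8 (new)  [load 80/125]
  65 → break 9 (new)  [load 65/125]
  45 → break 6  [load 125/125]
  45 → break 7  [load 125/125]
  35 → break 5  [load 120/125]
  35 → break 8  [load 115/125]
  25 → break 3  [load 125/125]
9 commercial breaks opened.

9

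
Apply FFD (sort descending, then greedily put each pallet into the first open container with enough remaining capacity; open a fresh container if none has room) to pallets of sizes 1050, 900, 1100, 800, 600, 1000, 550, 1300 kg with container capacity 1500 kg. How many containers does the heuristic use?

6

Sorted descending: 1300, 1100, 1050, 1000, 900, 800, 600, 550.
  1300 → container 1 (new)  [load 1300/1500]
  1100 → container 2 (new)  [load 1100/1500]
  1050 → container 3 (new)  [load 1050/1500]
  1000 → container 4 (new)  [load 1000/1500]
  900 → container 5 (new)  [load 900/1500]
  800 → container 6 (new)  [load 800/1500]
  600 → container 5  [load 1500/1500]
  550 → container 6  [load 1350/1500]
6 containers opened.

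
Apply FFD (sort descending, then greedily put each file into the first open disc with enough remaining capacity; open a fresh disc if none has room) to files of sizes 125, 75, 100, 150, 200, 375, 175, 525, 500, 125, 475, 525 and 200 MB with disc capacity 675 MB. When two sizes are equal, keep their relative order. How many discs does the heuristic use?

6

Sorted descending: 525, 525, 500, 475, 375, 200, 200, 175, 150, 125, 125, 100, 75.
  525 → disc 1 (new)  [load 525/675]
  525 → disc 2 (new)  [load 525/675]
  500 → disc 3 (new)  [load 500/675]
  475 → disc 4 (new)  [load 475/675]
  375 → disc 5 (new)  [load 375/675]
  200 → disc 4  [load 675/675]
  200 → disc 5  [load 575/675]
  175 → disc 3  [load 675/675]
  150 → disc 1  [load 675/675]
  125 → disc 2  [load 650/675]
  125 → disc 6 (new)  [load 125/675]
  100 → disc 5  [load 675/675]
  75 → disc 6  [load 200/675]
6 discs opened.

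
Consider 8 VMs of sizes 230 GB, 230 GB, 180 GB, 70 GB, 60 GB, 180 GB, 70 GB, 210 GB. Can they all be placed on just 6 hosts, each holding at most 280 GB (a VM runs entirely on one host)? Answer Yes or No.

Yes

A valid assignment using 5 hosts:
  host 1: 230 = 230
  host 2: 230 = 230
  host 3: 210 + 70 = 280
  host 4: 180 + 70 = 250
  host 5: 180 + 60 = 240
That uses only 5 ≤ 6, so 6 hosts are enough.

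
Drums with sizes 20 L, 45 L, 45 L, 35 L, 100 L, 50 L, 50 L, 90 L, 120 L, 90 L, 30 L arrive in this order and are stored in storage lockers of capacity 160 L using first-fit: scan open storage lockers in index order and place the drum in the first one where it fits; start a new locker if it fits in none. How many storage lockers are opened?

  20 → locker 1 (new)  [load 20/160]
  45 → locker 1  [load 65/160]
  45 → locker 1  [load 110/160]
  35 → locker 1  [load 145/160]
  100 → locker 2 (new)  [load 100/160]
  50 → locker 2  [load 150/160]
  50 → locker 3 (new)  [load 50/160]
  90 → locker 3  [load 140/160]
  120 → locker 4 (new)  [load 120/160]
  90 → locker 5 (new)  [load 90/160]
  30 → locker 4  [load 150/160]
5 storage lockers opened.

5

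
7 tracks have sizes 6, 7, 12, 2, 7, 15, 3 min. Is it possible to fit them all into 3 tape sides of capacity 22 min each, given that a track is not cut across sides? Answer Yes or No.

Yes

A valid assignment using 3 tape sides:
  side 1: 15 + 7 = 22
  side 2: 12 + 7 + 3 = 22
  side 3: 6 + 2 = 8
Every load is within 22 min, so 3 tape sides suffice.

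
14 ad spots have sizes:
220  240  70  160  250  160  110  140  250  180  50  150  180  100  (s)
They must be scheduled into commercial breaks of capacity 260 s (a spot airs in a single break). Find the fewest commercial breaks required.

Total = 250 + 250 + 240 + 220 + 180 + 180 + 160 + 160 + 150 + 140 + 110 + 100 + 70 + 50 = 2260 s.
Lower bound: ⌈2260/260⌉ = 9 commercial breaks.
Also, 10 ad spots each exceed 130 s, and no two of those can share a break, so at least 10 commercial breaks are needed.
A packing using 10 commercial breaks:
  break 1: 250 = 250
  break 2: 250 = 250
  break 3: 240 = 240
  break 4: 220 = 220
  break 5: 180 + 70 = 250
  break 6: 180 + 50 = 230
  break 7: 160 + 100 = 260
  break 8: 160 = 160
  break 9: 150 + 110 = 260
  break 10: 140 = 140
This matches the lower bound, so 10 is optimal.

10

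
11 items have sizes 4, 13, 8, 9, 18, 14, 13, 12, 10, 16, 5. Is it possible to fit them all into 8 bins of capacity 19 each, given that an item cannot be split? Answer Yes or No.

A valid assignment using 8 bins:
  bin 1: 18 = 18
  bin 2: 16 = 16
  bin 3: 14 + 5 = 19
  bin 4: 13 + 4 = 17
  bin 5: 13 = 13
  bin 6: 12 = 12
  bin 7: 10 + 9 = 19
  bin 8: 8 = 8
Every load is within 19, so 8 bins suffice.

Yes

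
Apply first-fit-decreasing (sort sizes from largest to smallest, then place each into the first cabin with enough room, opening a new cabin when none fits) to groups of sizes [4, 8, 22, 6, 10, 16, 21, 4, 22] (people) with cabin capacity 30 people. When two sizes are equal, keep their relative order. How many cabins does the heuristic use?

Sorted descending: 22, 22, 21, 16, 10, 8, 6, 4, 4.
  22 → cabin 1 (new)  [load 22/30]
  22 → cabin 2 (new)  [load 22/30]
  21 → cabin 3 (new)  [load 21/30]
  16 → cabin 4 (new)  [load 16/30]
  10 → cabin 4  [load 26/30]
  8 → cabin 1  [load 30/30]
  6 → cabin 2  [load 28/30]
  4 → cabin 3  [load 25/30]
  4 → cabin 3  [load 29/30]
4 cabins opened.

4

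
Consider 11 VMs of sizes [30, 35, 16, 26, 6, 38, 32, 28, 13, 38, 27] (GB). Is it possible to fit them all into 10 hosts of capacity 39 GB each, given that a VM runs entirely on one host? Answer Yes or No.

A valid assignment using 9 hosts:
  host 1: 38 = 38
  host 2: 38 = 38
  host 3: 35 = 35
  host 4: 32 + 6 = 38
  host 5: 30 = 30
  host 6: 28 = 28
  host 7: 27 = 27
  host 8: 26 + 13 = 39
  host 9: 16 = 16
That uses only 9 ≤ 10, so 10 hosts are enough.

Yes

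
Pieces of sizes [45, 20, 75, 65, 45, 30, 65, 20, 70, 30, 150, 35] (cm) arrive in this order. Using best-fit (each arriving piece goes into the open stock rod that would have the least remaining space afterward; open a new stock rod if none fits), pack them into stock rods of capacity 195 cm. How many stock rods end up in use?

  45 → stock rod 1 (new)  [load 45/195]
  20 → stock rod 1  [load 65/195]
  75 → stock rod 1  [load 140/195]
  65 → stock rod 2 (new)  [load 65/195]
  45 → stock rod 1  [load 185/195]
  30 → stock rod 2  [load 95/195]
  65 → stock rod 2  [load 160/195]
  20 → stock rod 2  [load 180/195]
  70 → stock rod 3 (new)  [load 70/195]
  30 → stock rod 3  [load 100/195]
  150 → stock rod 4 (new)  [load 150/195]
  35 → stock rod 4  [load 185/195]
4 stock rods opened.

4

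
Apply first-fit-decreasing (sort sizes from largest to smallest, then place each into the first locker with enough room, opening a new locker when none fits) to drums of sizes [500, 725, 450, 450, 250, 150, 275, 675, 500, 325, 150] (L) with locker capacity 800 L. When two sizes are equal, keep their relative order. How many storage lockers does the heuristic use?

6

Sorted descending: 725, 675, 500, 500, 450, 450, 325, 275, 250, 150, 150.
  725 → locker 1 (new)  [load 725/800]
  675 → locker 2 (new)  [load 675/800]
  500 → locker 3 (new)  [load 500/800]
  500 → locker 4 (new)  [load 500/800]
  450 → locker 5 (new)  [load 450/800]
  450 → locker 6 (new)  [load 450/800]
  325 → locker 5  [load 775/800]
  275 → locker 3  [load 775/800]
  250 → locker 4  [load 750/800]
  150 → locker 6  [load 600/800]
  150 → locker 6  [load 750/800]
6 storage lockers opened.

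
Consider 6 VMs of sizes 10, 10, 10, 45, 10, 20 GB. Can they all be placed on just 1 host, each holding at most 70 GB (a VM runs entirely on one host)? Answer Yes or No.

No

Total = 105 GB; ⌈105/70⌉ = 2.
At least 2 hosts are required, but only 1 is allowed.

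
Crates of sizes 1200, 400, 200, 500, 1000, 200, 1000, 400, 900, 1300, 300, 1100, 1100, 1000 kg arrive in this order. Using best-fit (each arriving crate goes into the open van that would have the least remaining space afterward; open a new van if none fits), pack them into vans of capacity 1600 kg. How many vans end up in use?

  1200 → van 1 (new)  [load 1200/1600]
  400 → van 1  [load 1600/1600]
  200 → van 2 (new)  [load 200/1600]
  500 → van 2  [load 700/1600]
  1000 → van 3 (new)  [load 1000/1600]
  200 → van 3  [load 1200/1600]
  1000 → van 4 (new)  [load 1000/1600]
  400 → van 3  [load 1600/1600]
  900 → van 2  [load 1600/1600]
  1300 → van 5 (new)  [load 1300/1600]
  300 → van 5  [load 1600/1600]
  1100 → van 6 (new)  [load 1100/1600]
  1100 → van 7 (new)  [load 1100/1600]
  1000 → van 8 (new)  [load 1000/1600]
8 vans opened.

8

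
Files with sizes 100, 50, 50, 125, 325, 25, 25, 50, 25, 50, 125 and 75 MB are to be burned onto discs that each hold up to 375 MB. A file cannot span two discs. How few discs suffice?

Total = 325 + 125 + 125 + 100 + 75 + 50 + 50 + 50 + 50 + 25 + 25 + 25 = 1025 MB.
Lower bound: ⌈1025/375⌉ = 3 discs.
A packing using 3 discs:
  disc 1: 325 + 50 = 375
  disc 2: 125 + 125 + 100 + 25 = 375
  disc 3: 75 + 50 + 50 + 50 + 25 + 25 = 275
This matches the lower bound, so 3 is optimal.

3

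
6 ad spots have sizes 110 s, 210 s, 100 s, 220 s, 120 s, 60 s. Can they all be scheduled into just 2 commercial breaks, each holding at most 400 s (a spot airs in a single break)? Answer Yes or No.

No

Total = 820 s; ⌈820/400⌉ = 3.
At least 3 commercial breaks are required, but only 2 are allowed.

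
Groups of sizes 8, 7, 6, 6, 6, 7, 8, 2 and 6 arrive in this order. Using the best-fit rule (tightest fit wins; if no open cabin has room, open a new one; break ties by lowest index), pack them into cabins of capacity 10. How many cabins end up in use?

  8 → cabin 1 (new)  [load 8/10]
  7 → cabin 2 (new)  [load 7/10]
  6 → cabin 3 (new)  [load 6/10]
  6 → cabin 4 (new)  [load 6/10]
  6 → cabin 5 (new)  [load 6/10]
  7 → cabin 6 (new)  [load 7/10]
  8 → cabin 7 (new)  [load 8/10]
  2 → cabin 1  [load 10/10]
  6 → cabin 8 (new)  [load 6/10]
8 cabins opened.

8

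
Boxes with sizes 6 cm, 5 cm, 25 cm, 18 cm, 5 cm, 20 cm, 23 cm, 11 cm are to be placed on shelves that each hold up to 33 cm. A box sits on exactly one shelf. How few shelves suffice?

Total = 25 + 23 + 20 + 18 + 11 + 6 + 5 + 5 = 113 cm.
Lower bound: ⌈113/33⌉ = 4 shelves.
A packing using 4 shelves:
  shelf 1: 25 + 6 = 31
  shelf 2: 23 + 5 + 5 = 33
  shelf 3: 20 + 11 = 31
  shelf 4: 18 = 18
This matches the lower bound, so 4 is optimal.

4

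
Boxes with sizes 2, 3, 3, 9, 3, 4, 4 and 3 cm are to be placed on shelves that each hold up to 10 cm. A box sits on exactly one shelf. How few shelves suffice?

4

Total = 9 + 4 + 4 + 3 + 3 + 3 + 3 + 2 = 31 cm.
Lower bound: ⌈31/10⌉ = 4 shelves.
A packing using 4 shelves:
  shelf 1: 9 = 9
  shelf 2: 4 + 4 + 2 = 10
  shelf 3: 3 + 3 + 3 = 9
  shelf 4: 3 = 3
This matches the lower bound, so 4 is optimal.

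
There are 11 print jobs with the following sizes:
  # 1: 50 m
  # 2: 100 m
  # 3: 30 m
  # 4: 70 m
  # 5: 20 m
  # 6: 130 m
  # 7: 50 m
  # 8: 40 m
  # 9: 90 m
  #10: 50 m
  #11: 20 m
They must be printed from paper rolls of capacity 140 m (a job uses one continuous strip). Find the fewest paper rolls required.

Total = 130 + 100 + 90 + 70 + 50 + 50 + 50 + 40 + 30 + 20 + 20 = 650 m.
Lower bound: ⌈650/140⌉ = 5 paper rolls.
A packing using 5 paper rolls:
  roll 1: 130 = 130
  roll 2: 100 + 40 = 140
  roll 3: 90 + 50 = 140
  roll 4: 70 + 50 + 20 = 140
  roll 5: 50 + 30 + 20 = 100
This matches the lower bound, so 5 is optimal.

5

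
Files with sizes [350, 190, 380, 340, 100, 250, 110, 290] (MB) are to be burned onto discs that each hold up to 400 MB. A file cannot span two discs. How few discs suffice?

6

Total = 380 + 350 + 340 + 290 + 250 + 190 + 110 + 100 = 2010 MB.
Lower bound: ⌈2010/400⌉ = 6 discs.
A packing using 6 discs:
  disc 1: 380 = 380
  disc 2: 350 = 350
  disc 3: 340 = 340
  disc 4: 290 + 110 = 400
  disc 5: 250 + 100 = 350
  disc 6: 190 = 190
This matches the lower bound, so 6 is optimal.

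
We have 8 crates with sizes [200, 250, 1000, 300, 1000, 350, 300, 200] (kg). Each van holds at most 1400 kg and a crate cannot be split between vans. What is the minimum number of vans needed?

Total = 1000 + 1000 + 350 + 300 + 300 + 250 + 200 + 200 = 3600 kg.
Lower bound: ⌈3600/1400⌉ = 3 vans.
A packing using 3 vans:
  van 1: 1000 + 350 = 1350
  van 2: 1000 + 300 = 1300
  van 3: 300 + 250 + 200 + 200 = 950
This matches the lower bound, so 3 is optimal.

3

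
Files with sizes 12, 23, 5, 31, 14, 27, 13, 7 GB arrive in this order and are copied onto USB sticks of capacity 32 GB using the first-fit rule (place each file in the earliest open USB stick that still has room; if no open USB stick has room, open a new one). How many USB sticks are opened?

  12 → USB stick 1 (new)  [load 12/32]
  23 → USB stick 2 (new)  [load 23/32]
  5 → USB stick 1  [load 17/32]
  31 → USB stick 3 (new)  [load 31/32]
  14 → USB stick 1  [load 31/32]
  27 → USB stick 4 (new)  [load 27/32]
  13 → USB stick 5 (new)  [load 13/32]
  7 → USB stick 2  [load 30/32]
5 USB sticks opened.

5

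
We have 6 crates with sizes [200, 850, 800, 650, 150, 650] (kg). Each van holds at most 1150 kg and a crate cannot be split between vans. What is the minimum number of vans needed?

4

Total = 850 + 800 + 650 + 650 + 200 + 150 = 3300 kg.
Lower bound: ⌈3300/1150⌉ = 3 vans.
Also, 4 crates each exceed 575 kg, and no two of those can share a van, so at least 4 vans are needed.
A packing using 4 vans:
  van 1: 850 + 200 = 1050
  van 2: 800 + 150 = 950
  van 3: 650 = 650
  van 4: 650 = 650
This matches the lower bound, so 4 is optimal.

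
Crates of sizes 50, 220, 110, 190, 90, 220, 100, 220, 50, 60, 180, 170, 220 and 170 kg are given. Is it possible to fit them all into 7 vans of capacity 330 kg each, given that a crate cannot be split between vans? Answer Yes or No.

Total = 2050 kg; ⌈2050/330⌉ = 7.
8 crates each exceed half the capacity and cannot share a van, forcing at least 8 vans.
At least 8 vans are required, but only 7 are allowed.

No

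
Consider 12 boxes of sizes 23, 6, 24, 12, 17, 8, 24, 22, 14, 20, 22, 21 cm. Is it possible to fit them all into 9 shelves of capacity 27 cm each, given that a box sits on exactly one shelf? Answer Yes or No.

A valid assignment using 9 shelves:
  shelf 1: 24 = 24
  shelf 2: 24 = 24
  shelf 3: 23 = 23
  shelf 4: 22 = 22
  shelf 5: 22 = 22
  shelf 6: 21 + 6 = 27
  shelf 7: 20 = 20
  shelf 8: 17 + 8 = 25
  shelf 9: 14 + 12 = 26
Every load is within 27 cm, so 9 shelves suffice.

Yes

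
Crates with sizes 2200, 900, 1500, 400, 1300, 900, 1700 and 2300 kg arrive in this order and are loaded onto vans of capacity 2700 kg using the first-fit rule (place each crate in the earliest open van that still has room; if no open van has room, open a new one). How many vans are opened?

  2200 → van 1 (new)  [load 2200/2700]
  900 → van 2 (new)  [load 900/2700]
  1500 → van 2  [load 2400/2700]
  400 → van 1  [load 2600/2700]
  1300 → van 3 (new)  [load 1300/2700]
  900 → van 3  [load 2200/2700]
  1700 → van 4 (new)  [load 1700/2700]
  2300 → van 5 (new)  [load 2300/2700]
5 vans opened.

5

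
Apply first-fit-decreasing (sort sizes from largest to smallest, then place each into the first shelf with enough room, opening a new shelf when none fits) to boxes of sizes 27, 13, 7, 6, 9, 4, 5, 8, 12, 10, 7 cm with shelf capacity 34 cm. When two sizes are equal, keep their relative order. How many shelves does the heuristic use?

Sorted descending: 27, 13, 12, 10, 9, 8, 7, 7, 6, 5, 4.
  27 → shelf 1 (new)  [load 27/34]
  13 → shelf 2 (new)  [load 13/34]
  12 → shelf 2  [load 25/34]
  10 → shelf 3 (new)  [load 10/34]
  9 → shelf 2  [load 34/34]
  8 → shelf 3  [load 18/34]
  7 → shelf 1  [load 34/34]
  7 → shelf 3  [load 25/34]
  6 → shelf 3  [load 31/34]
  5 → shelf 4 (new)  [load 5/34]
  4 → shelf 4  [load 9/34]
4 shelves opened.

4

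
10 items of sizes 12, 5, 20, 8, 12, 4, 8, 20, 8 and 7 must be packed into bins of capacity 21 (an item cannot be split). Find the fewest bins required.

Total = 20 + 20 + 12 + 12 + 8 + 8 + 8 + 7 + 5 + 4 = 104.
Lower bound: ⌈104/21⌉ = 5 bins.
A packing using 6 bins:
  bin 1: 20 = 20
  bin 2: 20 = 20
  bin 3: 12 + 8 = 20
  bin 4: 12 + 8 = 20
  bin 5: 8 + 7 + 5 = 20
  bin 6: 4 = 4
No arrangement into 5 bins stays within capacity, so 6 is optimal.

6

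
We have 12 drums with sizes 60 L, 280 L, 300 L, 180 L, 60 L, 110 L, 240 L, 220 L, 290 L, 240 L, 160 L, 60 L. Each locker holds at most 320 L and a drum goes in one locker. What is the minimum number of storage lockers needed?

8

Total = 300 + 290 + 280 + 240 + 240 + 220 + 180 + 160 + 110 + 60 + 60 + 60 = 2200 L.
Lower bound: ⌈2200/320⌉ = 7 storage lockers.
A packing using 8 storage lockers:
  locker 1: 300 = 300
  locker 2: 290 = 290
  locker 3: 280 = 280
  locker 4: 240 + 60 = 300
  locker 5: 240 + 60 = 300
  locker 6: 220 + 60 = 280
  locker 7: 180 + 110 = 290
  locker 8: 160 = 160
No arrangement into 7 storage lockers stays within capacity, so 8 is optimal.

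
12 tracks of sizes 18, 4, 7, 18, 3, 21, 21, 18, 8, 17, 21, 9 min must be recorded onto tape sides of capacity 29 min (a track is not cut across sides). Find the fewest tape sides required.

Total = 21 + 21 + 21 + 18 + 18 + 18 + 17 + 9 + 8 + 7 + 4 + 3 = 165 min.
Lower bound: ⌈165/29⌉ = 6 tape sides.
Also, 7 tracks each exceed 29/2 min, and no two of those can share a side, so at least 7 tape sides are needed.
A packing using 7 tape sides:
  side 1: 21 + 8 = 29
  side 2: 21 + 7 = 28
  side 3: 21 + 4 + 3 = 28
  side 4: 18 + 9 = 27
  side 5: 18 = 18
  side 6: 18 = 18
  side 7: 17 = 17
This matches the lower bound, so 7 is optimal.

7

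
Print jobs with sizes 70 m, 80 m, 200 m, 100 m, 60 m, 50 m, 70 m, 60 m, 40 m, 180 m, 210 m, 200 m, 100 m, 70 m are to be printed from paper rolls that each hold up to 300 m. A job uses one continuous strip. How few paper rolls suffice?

Total = 210 + 200 + 200 + 180 + 100 + 100 + 80 + 70 + 70 + 70 + 60 + 60 + 50 + 40 = 1490 m.
Lower bound: ⌈1490/300⌉ = 5 paper rolls.
A packing using 5 paper rolls:
  roll 1: 210 + 80 = 290
  roll 2: 200 + 100 = 300
  roll 3: 200 + 100 = 300
  roll 4: 180 + 70 + 50 = 300
  roll 5: 70 + 70 + 60 + 60 + 40 = 300
This matches the lower bound, so 5 is optimal.

5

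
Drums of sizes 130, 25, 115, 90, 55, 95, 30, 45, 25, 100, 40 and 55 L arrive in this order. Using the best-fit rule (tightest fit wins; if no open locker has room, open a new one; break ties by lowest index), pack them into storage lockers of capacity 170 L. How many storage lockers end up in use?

  130 → locker 1 (new)  [load 130/170]
  25 → locker 1  [load 155/170]
  115 → locker 2 (new)  [load 115/170]
  90 → locker 3 (new)  [load 90/170]
  55 → locker 2  [load 170/170]
  95 → locker 4 (new)  [load 95/170]
  30 → locker 4  [load 125/170]
  45 → locker 4  [load 170/170]
  25 → locker 3  [load 115/170]
  100 → locker 5 (new)  [load 100/170]
  40 → locker 3  [load 155/170]
  55 → locker 5  [load 155/170]
5 storage lockers opened.

5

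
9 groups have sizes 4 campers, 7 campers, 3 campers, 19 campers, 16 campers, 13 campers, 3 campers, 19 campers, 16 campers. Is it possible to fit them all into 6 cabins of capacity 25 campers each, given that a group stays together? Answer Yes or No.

Yes

A valid assignment using 5 cabins:
  cabin 1: 19 + 4 = 23
  cabin 2: 19 + 3 + 3 = 25
  cabin 3: 16 + 7 = 23
  cabin 4: 16 = 16
  cabin 5: 13 = 13
That uses only 5 ≤ 6, so 6 cabins are enough.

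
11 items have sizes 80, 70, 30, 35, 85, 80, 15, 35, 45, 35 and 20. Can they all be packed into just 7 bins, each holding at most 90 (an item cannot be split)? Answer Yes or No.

Yes

A valid assignment using 7 bins:
  bin 1: 85 = 85
  bin 2: 80 = 80
  bin 3: 80 = 80
  bin 4: 70 + 20 = 90
  bin 5: 45 + 35 = 80
  bin 6: 35 + 35 + 15 = 85
  bin 7: 30 = 30
Every load is within 90, so 7 bins suffice.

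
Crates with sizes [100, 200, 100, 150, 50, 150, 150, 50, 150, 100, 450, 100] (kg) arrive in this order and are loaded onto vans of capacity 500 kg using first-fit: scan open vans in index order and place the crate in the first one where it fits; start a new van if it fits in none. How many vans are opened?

4

  100 → van 1 (new)  [load 100/500]
  200 → van 1  [load 300/500]
  100 → van 1  [load 400/500]
  150 → van 2 (new)  [load 150/500]
  50 → van 1  [load 450/500]
  150 → van 2  [load 300/500]
  150 → van 2  [load 450/500]
  50 → van 1  [load 500/500]
  150 → van 3 (new)  [load 150/500]
  100 → van 3  [load 250/500]
  450 → van 4 (new)  [load 450/500]
  100 → van 3  [load 350/500]
4 vans opened.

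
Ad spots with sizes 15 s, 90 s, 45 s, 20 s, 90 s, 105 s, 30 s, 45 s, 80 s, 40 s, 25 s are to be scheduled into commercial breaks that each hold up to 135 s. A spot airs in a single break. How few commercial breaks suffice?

5

Total = 105 + 90 + 90 + 80 + 45 + 45 + 40 + 30 + 25 + 20 + 15 = 585 s.
Lower bound: ⌈585/135⌉ = 5 commercial breaks.
A packing using 5 commercial breaks:
  break 1: 105 + 30 = 135
  break 2: 90 + 45 = 135
  break 3: 90 + 45 = 135
  break 4: 80 + 40 + 15 = 135
  break 5: 25 + 20 = 45
This matches the lower bound, so 5 is optimal.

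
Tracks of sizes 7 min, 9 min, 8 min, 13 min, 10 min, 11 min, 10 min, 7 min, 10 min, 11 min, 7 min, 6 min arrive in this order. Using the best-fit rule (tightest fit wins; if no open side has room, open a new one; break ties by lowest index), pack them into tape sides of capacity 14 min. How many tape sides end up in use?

  7 → side 1 (new)  [load 7/14]
  9 → side 2 (new)  [load 9/14]
  8 → side 3 (new)  [load 8/14]
  13 → side 4 (new)  [load 13/14]
  10 → side 5 (new)  [load 10/14]
  11 → side 6 (new)  [load 11/14]
  10 → side 7 (new)  [load 10/14]
  7 → side 1  [load 14/14]
  10 → side 8 (new)  [load 10/14]
  11 → side 9 (new)  [load 11/14]
  7 → side 10 (new)  [load 7/14]
  6 → side 3  [load 14/14]
10 tape sides opened.

10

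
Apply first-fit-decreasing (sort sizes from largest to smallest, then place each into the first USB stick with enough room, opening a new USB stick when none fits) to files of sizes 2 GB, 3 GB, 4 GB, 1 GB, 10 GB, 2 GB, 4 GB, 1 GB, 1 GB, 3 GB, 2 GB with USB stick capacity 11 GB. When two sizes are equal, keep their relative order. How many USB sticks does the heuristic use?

3

Sorted descending: 10, 4, 4, 3, 3, 2, 2, 2, 1, 1, 1.
  10 → USB stick 1 (new)  [load 10/11]
  4 → USB stick 2 (new)  [load 4/11]
  4 → USB stick 2  [load 8/11]
  3 → USB stick 2  [load 11/11]
  3 → USB stick 3 (new)  [load 3/11]
  2 → USB stick 3  [load 5/11]
  2 → USB stick 3  [load 7/11]
  2 → USB stick 3  [load 9/11]
  1 → USB stick 1  [load 11/11]
  1 → USB stick 3  [load 10/11]
  1 → USB stick 3  [load 11/11]
3 USB sticks opened.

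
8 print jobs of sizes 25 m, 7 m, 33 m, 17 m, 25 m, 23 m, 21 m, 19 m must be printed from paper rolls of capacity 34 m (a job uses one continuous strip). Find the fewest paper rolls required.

Total = 33 + 25 + 25 + 23 + 21 + 19 + 17 + 7 = 170 m.
Lower bound: ⌈170/34⌉ = 5 paper rolls.
Also, 6 print jobs each exceed 17 m, and no two of those can share a roll, so at least 6 paper rolls are needed.
A packing using 7 paper rolls:
  roll 1: 33 = 33
  roll 2: 25 + 7 = 32
  roll 3: 25 = 25
  roll 4: 23 = 23
  roll 5: 21 = 21
  roll 6: 19 = 19
  roll 7: 17 = 17
No arrangement into 6 paper rolls stays within capacity, so 7 is optimal.

7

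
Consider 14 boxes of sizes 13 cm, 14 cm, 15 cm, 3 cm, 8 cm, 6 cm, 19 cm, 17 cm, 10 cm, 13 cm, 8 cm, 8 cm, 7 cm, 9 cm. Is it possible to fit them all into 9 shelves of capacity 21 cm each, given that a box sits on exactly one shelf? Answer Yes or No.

Yes

A valid assignment using 8 shelves:
  shelf 1: 19 = 19
  shelf 2: 17 + 3 = 20
  shelf 3: 15 + 6 = 21
  shelf 4: 14 + 7 = 21
  shelf 5: 13 + 8 = 21
  shelf 6: 13 + 8 = 21
  shelf 7: 10 + 9 = 19
  shelf 8: 8 = 8
That uses only 8 ≤ 9, so 9 shelves are enough.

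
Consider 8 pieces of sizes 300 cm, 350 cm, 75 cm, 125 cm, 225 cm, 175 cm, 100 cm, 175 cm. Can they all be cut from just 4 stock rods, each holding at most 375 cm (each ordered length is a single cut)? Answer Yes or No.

Total = 1525 cm; ⌈1525/375⌉ = 5.
At least 5 stock rods are required, but only 4 are allowed.

No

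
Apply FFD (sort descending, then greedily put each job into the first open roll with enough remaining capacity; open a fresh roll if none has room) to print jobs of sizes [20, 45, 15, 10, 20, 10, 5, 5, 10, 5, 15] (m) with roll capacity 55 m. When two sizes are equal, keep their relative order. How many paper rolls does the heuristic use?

3

Sorted descending: 45, 20, 20, 15, 15, 10, 10, 10, 5, 5, 5.
  45 → roll 1 (new)  [load 45/55]
  20 → roll 2 (new)  [load 20/55]
  20 → roll 2  [load 40/55]
  15 → roll 2  [load 55/55]
  15 → roll 3 (new)  [load 15/55]
  10 → roll 1  [load 55/55]
  10 → roll 3  [load 25/55]
  10 → roll 3  [load 35/55]
  5 → roll 3  [load 40/55]
  5 → roll 3  [load 45/55]
  5 → roll 3  [load 50/55]
3 paper rolls opened.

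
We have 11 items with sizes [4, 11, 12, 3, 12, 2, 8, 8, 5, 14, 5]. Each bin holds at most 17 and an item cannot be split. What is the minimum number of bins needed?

Total = 14 + 12 + 12 + 11 + 8 + 8 + 5 + 5 + 4 + 3 + 2 = 84.
Lower bound: ⌈84/17⌉ = 5 bins.
A packing using 5 bins:
  bin 1: 14 + 3 = 17
  bin 2: 12 + 5 = 17
  bin 3: 12 + 5 = 17
  bin 4: 11 + 4 + 2 = 17
  bin 5: 8 + 8 = 16
This matches the lower bound, so 5 is optimal.

5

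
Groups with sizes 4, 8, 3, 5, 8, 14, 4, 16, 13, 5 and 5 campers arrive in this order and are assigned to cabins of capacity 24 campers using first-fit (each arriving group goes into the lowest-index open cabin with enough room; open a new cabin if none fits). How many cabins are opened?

4

  4 → cabin 1 (new)  [load 4/24]
  8 → cabin 1  [load 12/24]
  3 → cabin 1  [load 15/24]
  5 → cabin 1  [load 20/24]
  8 → cabin 2 (new)  [load 8/24]
  14 → cabin 2  [load 22/24]
  4 → cabin 1  [load 24/24]
  16 → cabin 3 (new)  [load 16/24]
  13 → cabin 4 (new)  [load 13/24]
  5 → cabin 3  [load 21/24]
  5 → cabin 4  [load 18/24]
4 cabins opened.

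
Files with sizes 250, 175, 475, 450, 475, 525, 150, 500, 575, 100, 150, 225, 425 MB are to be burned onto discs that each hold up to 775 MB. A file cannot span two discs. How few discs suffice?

Total = 575 + 525 + 500 + 475 + 475 + 450 + 425 + 250 + 225 + 175 + 150 + 150 + 100 = 4475 MB.
Lower bound: ⌈4475/775⌉ = 6 discs.
Also, 7 files each exceed 775/2 MB, and no two of those can share a disc, so at least 7 discs are needed.
A packing using 7 discs:
  disc 1: 575 + 175 = 750
  disc 2: 525 + 250 = 775
  disc 3: 500 + 225 = 725
  disc 4: 475 + 150 + 150 = 775
  disc 5: 475 + 100 = 575
  disc 6: 450 = 450
  disc 7: 425 = 425
This matches the lower bound, so 7 is optimal.

7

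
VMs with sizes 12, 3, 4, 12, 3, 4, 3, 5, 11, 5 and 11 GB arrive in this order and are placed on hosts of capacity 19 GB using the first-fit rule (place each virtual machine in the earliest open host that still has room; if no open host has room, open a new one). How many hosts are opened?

  12 → host 1 (new)  [load 12/19]
  3 → host 1  [load 15/19]
  4 → host 1  [load 19/19]
  12 → host 2 (new)  [load 12/19]
  3 → host 2  [load 15/19]
  4 → host 2  [load 19/19]
  3 → host 3 (new)  [load 3/19]
  5 → host 3  [load 8/19]
  11 → host 3  [load 19/19]
  5 → host 4 (new)  [load 5/19]
  11 → host 4  [load 16/19]
4 hosts opened.

4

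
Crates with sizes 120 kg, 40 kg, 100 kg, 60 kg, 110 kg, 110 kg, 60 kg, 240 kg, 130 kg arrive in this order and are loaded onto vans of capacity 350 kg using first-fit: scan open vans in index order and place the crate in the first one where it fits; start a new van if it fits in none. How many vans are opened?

  120 → van 1 (new)  [load 120/350]
  40 → van 1  [load 160/350]
  100 → van 1  [load 260/350]
  60 → van 1  [load 320/350]
  110 → van 2 (new)  [load 110/350]
  110 → van 2  [load 220/350]
  60 → van 2  [load 280/350]
  240 → van 3 (new)  [load 240/350]
  130 → van 4 (new)  [load 130/350]
4 vans opened.

4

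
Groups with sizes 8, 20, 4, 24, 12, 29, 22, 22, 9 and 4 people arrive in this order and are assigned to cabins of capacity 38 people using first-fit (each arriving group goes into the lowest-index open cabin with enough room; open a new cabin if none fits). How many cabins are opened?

5

  8 → cabin 1 (new)  [load 8/38]
  20 → cabin 1  [load 28/38]
  4 → cabin 1  [load 32/38]
  24 → cabin 2 (new)  [load 24/38]
  12 → cabin 2  [load 36/38]
  29 → cabin 3 (new)  [load 29/38]
  22 → cabin 4 (new)  [load 22/38]
  22 → cabin 5 (new)  [load 22/38]
  9 → cabin 3  [load 38/38]
  4 → cabin 1  [load 36/38]
5 cabins opened.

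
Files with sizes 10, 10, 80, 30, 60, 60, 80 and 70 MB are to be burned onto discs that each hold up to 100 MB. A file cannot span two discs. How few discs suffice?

Total = 80 + 80 + 70 + 60 + 60 + 30 + 10 + 10 = 400 MB.
Lower bound: ⌈400/100⌉ = 4 discs.
Also, 5 files each exceed 50 MB, and no two of those can share a disc, so at least 5 discs are needed.
A packing using 5 discs:
  disc 1: 80 + 10 + 10 = 100
  disc 2: 80 = 80
  disc 3: 70 + 30 = 100
  disc 4: 60 = 60
  disc 5: 60 = 60
This matches the lower bound, so 5 is optimal.

5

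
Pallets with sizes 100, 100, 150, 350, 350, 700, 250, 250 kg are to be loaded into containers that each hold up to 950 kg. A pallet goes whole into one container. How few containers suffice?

3

Total = 700 + 350 + 350 + 250 + 250 + 150 + 100 + 100 = 2250 kg.
Lower bound: ⌈2250/950⌉ = 3 containers.
A packing using 3 containers:
  container 1: 700 + 250 = 950
  container 2: 350 + 350 + 250 = 950
  container 3: 150 + 100 + 100 = 350
This matches the lower bound, so 3 is optimal.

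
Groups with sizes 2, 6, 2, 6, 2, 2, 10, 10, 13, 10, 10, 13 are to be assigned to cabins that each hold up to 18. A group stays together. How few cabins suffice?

6

Total = 13 + 13 + 10 + 10 + 10 + 10 + 6 + 6 + 2 + 2 + 2 + 2 = 86.
Lower bound: ⌈86/18⌉ = 5 cabins.
Also, 6 groups each exceed 9, and no two of those can share a cabin, so at least 6 cabins are needed.
A packing using 6 cabins:
  cabin 1: 13 + 2 + 2 = 17
  cabin 2: 13 + 2 + 2 = 17
  cabin 3: 10 + 6 = 16
  cabin 4: 10 + 6 = 16
  cabin 5: 10 = 10
  cabin 6: 10 = 10
This matches the lower bound, so 6 is optimal.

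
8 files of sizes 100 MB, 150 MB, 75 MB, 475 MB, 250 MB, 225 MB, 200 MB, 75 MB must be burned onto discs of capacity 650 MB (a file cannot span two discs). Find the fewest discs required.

Total = 475 + 250 + 225 + 200 + 150 + 100 + 75 + 75 = 1550 MB.
Lower bound: ⌈1550/650⌉ = 3 discs.
A packing using 3 discs:
  disc 1: 475 + 150 = 625
  disc 2: 250 + 225 + 100 + 75 = 650
  disc 3: 200 + 75 = 275
This matches the lower bound, so 3 is optimal.

3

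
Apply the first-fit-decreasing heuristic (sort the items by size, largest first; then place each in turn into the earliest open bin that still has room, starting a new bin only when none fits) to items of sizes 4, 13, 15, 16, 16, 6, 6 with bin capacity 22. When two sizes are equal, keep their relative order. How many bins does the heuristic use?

4

Sorted descending: 16, 16, 15, 13, 6, 6, 4.
  16 → bin 1 (new)  [load 16/22]
  16 → bin 2 (new)  [load 16/22]
  15 → bin 3 (new)  [load 15/22]
  13 → bin 4 (new)  [load 13/22]
  6 → bin 1  [load 22/22]
  6 → bin 2  [load 22/22]
  4 → bin 3  [load 19/22]
4 bins opened.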